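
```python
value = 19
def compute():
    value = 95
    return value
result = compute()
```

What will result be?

Step 1: Global value = 19.
Step 2: compute() creates local value = 95, shadowing the global.
Step 3: Returns local value = 95. result = 95

The answer is 95.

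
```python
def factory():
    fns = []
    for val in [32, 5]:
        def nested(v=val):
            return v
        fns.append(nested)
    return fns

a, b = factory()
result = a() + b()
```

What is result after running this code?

Step 1: Default argument v=val captures val at each iteration.
Step 2: a() returns 32 (captured at first iteration), b() returns 5 (captured at second).
Step 3: result = 32 + 5 = 37

The answer is 37.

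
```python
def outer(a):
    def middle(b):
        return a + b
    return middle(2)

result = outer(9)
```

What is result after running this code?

Step 1: outer(9) passes a = 9.
Step 2: middle(2) has b = 2, reads a = 9 from enclosing.
Step 3: result = 9 + 2 = 11

The answer is 11.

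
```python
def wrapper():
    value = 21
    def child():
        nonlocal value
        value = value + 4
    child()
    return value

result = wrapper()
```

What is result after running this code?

Step 1: wrapper() sets value = 21.
Step 2: child() uses nonlocal to modify value in wrapper's scope: value = 21 + 4 = 25.
Step 3: wrapper() returns the modified value = 25

The answer is 25.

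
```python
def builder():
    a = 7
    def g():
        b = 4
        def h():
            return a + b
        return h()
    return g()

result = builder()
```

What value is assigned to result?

Step 1: builder() defines a = 7. g() defines b = 4.
Step 2: h() accesses both from enclosing scopes: a = 7, b = 4.
Step 3: result = 7 + 4 = 11

The answer is 11.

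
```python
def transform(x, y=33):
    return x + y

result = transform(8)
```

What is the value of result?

Step 1: transform(8) uses default y = 33.
Step 2: Returns 8 + 33 = 41.
Step 3: result = 41

The answer is 41.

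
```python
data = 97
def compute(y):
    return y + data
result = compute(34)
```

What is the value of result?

Step 1: data = 97 is defined globally.
Step 2: compute(34) uses parameter y = 34 and looks up data from global scope = 97.
Step 3: result = 34 + 97 = 131

The answer is 131.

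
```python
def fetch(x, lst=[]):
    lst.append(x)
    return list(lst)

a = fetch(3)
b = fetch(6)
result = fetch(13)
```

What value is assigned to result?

Step 1: Default list is shared. list() creates copies for return values.
Step 2: Internal list grows: [3] -> [3, 6] -> [3, 6, 13].
Step 3: result = [3, 6, 13]

The answer is [3, 6, 13].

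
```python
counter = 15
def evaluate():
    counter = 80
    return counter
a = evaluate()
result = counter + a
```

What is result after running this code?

Step 1: Global counter = 15. evaluate() returns local counter = 80.
Step 2: a = 80. Global counter still = 15.
Step 3: result = 15 + 80 = 95

The answer is 95.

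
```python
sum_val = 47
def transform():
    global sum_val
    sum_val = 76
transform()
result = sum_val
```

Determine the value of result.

Step 1: sum_val = 47 globally.
Step 2: transform() declares global sum_val and sets it to 76.
Step 3: After transform(), global sum_val = 76. result = 76

The answer is 76.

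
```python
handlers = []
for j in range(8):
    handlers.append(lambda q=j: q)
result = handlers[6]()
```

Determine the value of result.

Step 1: Default argument q=j captures j's value at each iteration.
Step 2: handlers[6] captured q = 6 when j was 6.
Step 3: result = 6

The answer is 6.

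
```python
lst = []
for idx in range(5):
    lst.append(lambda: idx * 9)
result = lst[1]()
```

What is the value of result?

Step 1: All lambdas reference the same variable idx (late binding).
Step 2: After the loop, idx = 4. Every lambda returns idx * 9.
Step 3: lst[1]() = 4 * 9 = 36

The answer is 36.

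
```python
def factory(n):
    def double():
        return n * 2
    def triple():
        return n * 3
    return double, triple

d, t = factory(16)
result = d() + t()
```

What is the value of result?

Step 1: Both closures capture the same n = 16.
Step 2: d() = 16 * 2 = 32, t() = 16 * 3 = 48.
Step 3: result = 32 + 48 = 80

The answer is 80.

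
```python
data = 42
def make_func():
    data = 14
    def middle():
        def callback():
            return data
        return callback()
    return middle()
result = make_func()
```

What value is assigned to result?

Step 1: make_func() defines data = 14. middle() and callback() have no local data.
Step 2: callback() checks local (none), enclosing middle() (none), enclosing make_func() and finds data = 14.
Step 3: result = 14

The answer is 14.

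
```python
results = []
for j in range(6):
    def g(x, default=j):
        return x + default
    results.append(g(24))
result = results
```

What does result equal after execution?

Step 1: Default argument default=j is evaluated at function definition time.
Step 2: Each iteration creates g with default = current j value.
Step 3: g(24) returns 24 + default. results = [24, 25, 26, 27, 28, 29]

The answer is [24, 25, 26, 27, 28, 29].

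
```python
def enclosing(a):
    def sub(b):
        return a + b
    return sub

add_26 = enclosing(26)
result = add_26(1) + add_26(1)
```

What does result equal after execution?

Step 1: add_26 captures a = 26.
Step 2: add_26(1) = 26 + 1 = 27, called twice.
Step 3: result = 27 + 27 = 54

The answer is 54.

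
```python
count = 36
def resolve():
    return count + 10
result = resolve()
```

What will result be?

Step 1: count = 36 is defined globally.
Step 2: resolve() looks up count from global scope = 36, then computes 36 + 10 = 46.
Step 3: result = 46

The answer is 46.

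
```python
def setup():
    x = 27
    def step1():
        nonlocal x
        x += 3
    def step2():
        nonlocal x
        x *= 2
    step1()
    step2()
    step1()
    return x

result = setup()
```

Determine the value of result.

Step 1: x = 27.
Step 2: step1(): x = 27 + 3 = 30.
Step 3: step2(): x = 30 * 2 = 60.
Step 4: step1(): x = 60 + 3 = 63. result = 63

The answer is 63.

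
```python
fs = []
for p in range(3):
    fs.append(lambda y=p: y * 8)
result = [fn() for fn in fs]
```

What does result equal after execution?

Step 1: Default arg y=p captures p at each iteration.
Step 2: fs[k] has y defaulting to k, returns k * 8.
Step 3: result = [0, 8, 16]

The answer is [0, 8, 16].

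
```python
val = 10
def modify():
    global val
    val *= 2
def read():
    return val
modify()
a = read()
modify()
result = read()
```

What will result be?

Step 1: val = 10.
Step 2: First modify(): val = 10 * 2 = 20.
Step 3: Second modify(): val = 20 * 2 = 40.
Step 4: read() returns 40

The answer is 40.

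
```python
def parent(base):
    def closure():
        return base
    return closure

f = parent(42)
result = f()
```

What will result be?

Step 1: parent(42) creates closure capturing base = 42.
Step 2: f() returns the captured base = 42.
Step 3: result = 42

The answer is 42.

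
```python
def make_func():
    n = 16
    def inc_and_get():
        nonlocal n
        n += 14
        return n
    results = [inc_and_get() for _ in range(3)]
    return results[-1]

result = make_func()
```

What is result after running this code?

Step 1: n = 16.
Step 2: Three calls to inc_and_get(), each adding 14.
Step 3: Last value = 16 + 14 * 3 = 58

The answer is 58.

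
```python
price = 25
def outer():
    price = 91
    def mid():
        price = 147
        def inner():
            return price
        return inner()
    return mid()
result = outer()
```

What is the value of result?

Step 1: Three levels of shadowing: global 25, outer 91, mid 147.
Step 2: inner() finds price = 147 in enclosing mid() scope.
Step 3: result = 147

The answer is 147.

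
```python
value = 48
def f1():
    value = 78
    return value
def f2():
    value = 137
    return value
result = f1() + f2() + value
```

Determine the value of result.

Step 1: Each function shadows global value with its own local.
Step 2: f1() returns 78, f2() returns 137.
Step 3: Global value = 48 is unchanged. result = 78 + 137 + 48 = 263

The answer is 263.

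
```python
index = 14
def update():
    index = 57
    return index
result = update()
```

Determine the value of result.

Step 1: Global index = 14.
Step 2: update() creates local index = 57, shadowing the global.
Step 3: Returns local index = 57. result = 57

The answer is 57.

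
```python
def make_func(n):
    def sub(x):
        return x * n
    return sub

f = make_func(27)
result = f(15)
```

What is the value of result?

Step 1: make_func(27) creates a closure capturing n = 27.
Step 2: f(15) computes 15 * 27 = 405.
Step 3: result = 405

The answer is 405.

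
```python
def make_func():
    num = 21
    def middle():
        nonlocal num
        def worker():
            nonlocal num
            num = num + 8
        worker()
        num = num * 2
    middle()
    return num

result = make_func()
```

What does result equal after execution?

Step 1: num = 21.
Step 2: worker() adds 8: num = 21 + 8 = 29.
Step 3: middle() doubles: num = 29 * 2 = 58.
Step 4: result = 58

The answer is 58.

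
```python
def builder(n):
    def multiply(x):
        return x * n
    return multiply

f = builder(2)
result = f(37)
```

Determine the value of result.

Step 1: builder(2) returns multiply closure with n = 2.
Step 2: f(37) computes 37 * 2 = 74.
Step 3: result = 74

The answer is 74.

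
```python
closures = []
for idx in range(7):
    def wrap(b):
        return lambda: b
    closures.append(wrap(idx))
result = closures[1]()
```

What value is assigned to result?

Step 1: wrap(idx) creates a new scope capturing b = idx at call time.
Step 2: closures[1] = wrap(1), so its lambda captures b = 1.
Step 3: result = 1 (closure factory fixes late binding)

The answer is 1.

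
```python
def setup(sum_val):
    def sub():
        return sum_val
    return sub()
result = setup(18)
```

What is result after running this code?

Step 1: setup(18) binds parameter sum_val = 18.
Step 2: sub() looks up sum_val in enclosing scope and finds the parameter sum_val = 18.
Step 3: result = 18

The answer is 18.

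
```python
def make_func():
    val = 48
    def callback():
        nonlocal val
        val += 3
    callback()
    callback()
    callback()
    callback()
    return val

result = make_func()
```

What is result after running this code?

Step 1: val starts at 48.
Step 2: callback() is called 4 times, each adding 3.
Step 3: val = 48 + 3 * 4 = 60

The answer is 60.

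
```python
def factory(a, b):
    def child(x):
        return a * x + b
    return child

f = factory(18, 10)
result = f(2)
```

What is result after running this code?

Step 1: factory(18, 10) captures a = 18, b = 10.
Step 2: f(2) computes 18 * 2 + 10 = 46.
Step 3: result = 46

The answer is 46.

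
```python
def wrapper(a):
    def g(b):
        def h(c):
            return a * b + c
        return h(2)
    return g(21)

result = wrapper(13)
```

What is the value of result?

Step 1: a = 13, b = 21, c = 2.
Step 2: h() computes a * b + c = 13 * 21 + 2 = 275.
Step 3: result = 275

The answer is 275.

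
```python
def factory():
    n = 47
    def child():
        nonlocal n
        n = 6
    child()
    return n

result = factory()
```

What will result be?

Step 1: factory() sets n = 47.
Step 2: child() uses nonlocal to reassign n = 6.
Step 3: result = 6

The answer is 6.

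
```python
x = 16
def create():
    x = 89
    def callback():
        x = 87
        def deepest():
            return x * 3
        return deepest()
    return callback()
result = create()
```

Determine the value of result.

Step 1: deepest() looks up x through LEGB: not local, finds x = 87 in enclosing callback().
Step 2: Returns 87 * 3 = 261.
Step 3: result = 261

The answer is 261.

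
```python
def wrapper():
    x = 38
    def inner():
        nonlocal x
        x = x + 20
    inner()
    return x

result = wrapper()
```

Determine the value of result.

Step 1: wrapper() sets x = 38.
Step 2: inner() uses nonlocal to modify x in wrapper's scope: x = 38 + 20 = 58.
Step 3: wrapper() returns the modified x = 58

The answer is 58.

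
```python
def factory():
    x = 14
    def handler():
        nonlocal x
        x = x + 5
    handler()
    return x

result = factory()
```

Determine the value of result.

Step 1: factory() sets x = 14.
Step 2: handler() uses nonlocal to modify x in factory's scope: x = 14 + 5 = 19.
Step 3: factory() returns the modified x = 19

The answer is 19.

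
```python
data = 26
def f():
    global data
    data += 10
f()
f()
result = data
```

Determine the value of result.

Step 1: data = 26.
Step 2: First f(): data = 26 + 10 = 36.
Step 3: Second f(): data = 36 + 10 = 46. result = 46

The answer is 46.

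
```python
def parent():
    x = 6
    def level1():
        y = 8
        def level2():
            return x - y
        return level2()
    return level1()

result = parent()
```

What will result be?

Step 1: x = 6 in parent. y = 8 in level1.
Step 2: level2() reads x = 6 and y = 8 from enclosing scopes.
Step 3: result = 6 - 8 = -2

The answer is -2.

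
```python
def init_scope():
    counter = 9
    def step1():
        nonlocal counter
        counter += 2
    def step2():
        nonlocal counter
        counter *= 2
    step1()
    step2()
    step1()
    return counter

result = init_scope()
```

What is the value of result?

Step 1: counter = 9.
Step 2: step1(): counter = 9 + 2 = 11.
Step 3: step2(): counter = 11 * 2 = 22.
Step 4: step1(): counter = 22 + 2 = 24. result = 24

The answer is 24.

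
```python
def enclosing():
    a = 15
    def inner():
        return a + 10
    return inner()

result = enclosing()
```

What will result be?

Step 1: enclosing() defines a = 15.
Step 2: inner() reads a = 15 from enclosing scope, returns 15 + 10 = 25.
Step 3: result = 25

The answer is 25.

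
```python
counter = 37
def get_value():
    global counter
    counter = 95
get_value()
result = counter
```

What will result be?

Step 1: counter = 37 globally.
Step 2: get_value() declares global counter and sets it to 95.
Step 3: After get_value(), global counter = 95. result = 95

The answer is 95.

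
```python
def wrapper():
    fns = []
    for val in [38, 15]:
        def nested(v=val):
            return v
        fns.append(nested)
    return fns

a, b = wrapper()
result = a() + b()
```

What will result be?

Step 1: Default argument v=val captures val at each iteration.
Step 2: a() returns 38 (captured at first iteration), b() returns 15 (captured at second).
Step 3: result = 38 + 15 = 53

The answer is 53.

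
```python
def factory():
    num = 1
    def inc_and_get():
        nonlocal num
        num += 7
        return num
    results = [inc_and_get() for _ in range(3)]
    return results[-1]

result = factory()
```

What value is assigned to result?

Step 1: num = 1.
Step 2: Three calls to inc_and_get(), each adding 7.
Step 3: Last value = 1 + 7 * 3 = 22

The answer is 22.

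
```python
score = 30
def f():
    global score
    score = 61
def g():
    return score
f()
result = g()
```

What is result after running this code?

Step 1: score = 30.
Step 2: f() sets global score = 61.
Step 3: g() reads global score = 61. result = 61

The answer is 61.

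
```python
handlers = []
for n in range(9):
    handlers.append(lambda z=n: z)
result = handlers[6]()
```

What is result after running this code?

Step 1: Default argument z=n captures n's value at each iteration.
Step 2: handlers[6] captured z = 6 when n was 6.
Step 3: result = 6

The answer is 6.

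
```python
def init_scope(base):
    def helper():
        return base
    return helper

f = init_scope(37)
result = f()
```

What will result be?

Step 1: init_scope(37) creates closure capturing base = 37.
Step 2: f() returns the captured base = 37.
Step 3: result = 37

The answer is 37.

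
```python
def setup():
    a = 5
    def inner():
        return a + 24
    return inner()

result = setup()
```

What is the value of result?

Step 1: setup() defines a = 5.
Step 2: inner() reads a = 5 from enclosing scope, returns 5 + 24 = 29.
Step 3: result = 29

The answer is 29.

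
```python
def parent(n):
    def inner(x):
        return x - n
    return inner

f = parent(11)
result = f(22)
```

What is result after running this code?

Step 1: parent(11) creates a closure capturing n = 11.
Step 2: f(22) computes 22 - 11 = 11.
Step 3: result = 11

The answer is 11.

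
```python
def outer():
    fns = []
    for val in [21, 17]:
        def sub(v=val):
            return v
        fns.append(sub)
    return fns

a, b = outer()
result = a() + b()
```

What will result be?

Step 1: Default argument v=val captures val at each iteration.
Step 2: a() returns 21 (captured at first iteration), b() returns 17 (captured at second).
Step 3: result = 21 + 17 = 38

The answer is 38.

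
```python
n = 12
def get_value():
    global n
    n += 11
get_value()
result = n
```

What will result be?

Step 1: n = 12 globally.
Step 2: get_value() modifies global n: n += 11 = 23.
Step 3: result = 23

The answer is 23.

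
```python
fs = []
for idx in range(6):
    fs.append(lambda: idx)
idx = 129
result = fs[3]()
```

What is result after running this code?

Step 1: Lambdas capture the variable idx by reference, not by value.
Step 2: After the loop, idx is reassigned to 129.
Step 3: fs[3]() looks up the current idx = 129. result = 129

The answer is 129.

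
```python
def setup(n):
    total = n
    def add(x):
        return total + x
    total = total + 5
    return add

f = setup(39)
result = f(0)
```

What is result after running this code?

Step 1: setup(39) sets total = 39, then total = 39 + 5 = 44.
Step 2: Closures capture by reference, so add sees total = 44.
Step 3: f(0) returns 44 + 0 = 44

The answer is 44.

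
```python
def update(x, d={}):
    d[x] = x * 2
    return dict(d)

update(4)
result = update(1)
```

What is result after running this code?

Step 1: Mutable default dict is shared across calls.
Step 2: First call adds 4: 8. Second call adds 1: 2.
Step 3: result = {4: 8, 1: 2}

The answer is {4: 8, 1: 2}.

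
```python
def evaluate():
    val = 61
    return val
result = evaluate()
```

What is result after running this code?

Step 1: evaluate() defines val = 61 in its local scope.
Step 2: return val finds the local variable val = 61.
Step 3: result = 61

The answer is 61.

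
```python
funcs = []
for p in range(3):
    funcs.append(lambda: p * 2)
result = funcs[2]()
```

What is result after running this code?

Step 1: All lambdas reference the same variable p (late binding).
Step 2: After the loop, p = 2. Every lambda returns p * 2.
Step 3: funcs[2]() = 2 * 2 = 4

The answer is 4.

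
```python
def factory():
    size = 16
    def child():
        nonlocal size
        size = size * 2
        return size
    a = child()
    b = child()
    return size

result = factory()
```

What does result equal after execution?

Step 1: size starts at 16.
Step 2: First child(): size = 16 * 2 = 32.
Step 3: Second child(): size = 32 * 2 = 64.
Step 4: result = 64

The answer is 64.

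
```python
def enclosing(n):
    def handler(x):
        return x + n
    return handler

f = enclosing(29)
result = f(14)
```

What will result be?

Step 1: enclosing(29) creates a closure that captures n = 29.
Step 2: f(14) calls the closure with x = 14, returning 14 + 29 = 43.
Step 3: result = 43

The answer is 43.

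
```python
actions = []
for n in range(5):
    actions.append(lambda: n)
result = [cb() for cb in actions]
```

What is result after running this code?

Step 1: All 5 lambdas share the same variable n.
Step 2: After the loop, n = 4.
Step 3: Each call returns 4. result = [4, 4, 4, 4, 4]

The answer is [4, 4, 4, 4, 4].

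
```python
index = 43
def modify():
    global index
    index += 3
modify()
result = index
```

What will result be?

Step 1: index = 43 globally.
Step 2: modify() modifies global index: index += 3 = 46.
Step 3: result = 46

The answer is 46.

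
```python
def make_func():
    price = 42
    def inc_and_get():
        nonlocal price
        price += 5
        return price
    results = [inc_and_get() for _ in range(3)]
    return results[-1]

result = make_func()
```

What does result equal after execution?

Step 1: price = 42.
Step 2: Three calls to inc_and_get(), each adding 5.
Step 3: Last value = 42 + 5 * 3 = 57

The answer is 57.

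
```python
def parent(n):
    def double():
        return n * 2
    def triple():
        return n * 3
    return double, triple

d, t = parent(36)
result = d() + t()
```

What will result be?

Step 1: Both closures capture the same n = 36.
Step 2: d() = 36 * 2 = 72, t() = 36 * 3 = 108.
Step 3: result = 72 + 108 = 180

The answer is 180.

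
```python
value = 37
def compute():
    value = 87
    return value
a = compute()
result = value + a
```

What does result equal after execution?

Step 1: Global value = 37. compute() returns local value = 87.
Step 2: a = 87. Global value still = 37.
Step 3: result = 37 + 87 = 124

The answer is 124.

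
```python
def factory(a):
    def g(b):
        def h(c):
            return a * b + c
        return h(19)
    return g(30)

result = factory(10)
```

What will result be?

Step 1: a = 10, b = 30, c = 19.
Step 2: h() computes a * b + c = 10 * 30 + 19 = 319.
Step 3: result = 319

The answer is 319.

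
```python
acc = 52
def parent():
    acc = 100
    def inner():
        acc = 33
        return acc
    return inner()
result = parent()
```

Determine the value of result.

Step 1: Three scopes define acc: global (52), parent (100), inner (33).
Step 2: inner() has its own local acc = 33, which shadows both enclosing and global.
Step 3: result = 33 (local wins in LEGB)

The answer is 33.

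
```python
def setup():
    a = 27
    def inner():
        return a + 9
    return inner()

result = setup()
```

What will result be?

Step 1: setup() defines a = 27.
Step 2: inner() reads a = 27 from enclosing scope, returns 27 + 9 = 36.
Step 3: result = 36

The answer is 36.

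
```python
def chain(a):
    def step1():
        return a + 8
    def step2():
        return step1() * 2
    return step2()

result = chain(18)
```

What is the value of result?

Step 1: chain(18) captures a = 18.
Step 2: step2() calls step1() which returns 18 + 8 = 26.
Step 3: step2() returns 26 * 2 = 52

The answer is 52.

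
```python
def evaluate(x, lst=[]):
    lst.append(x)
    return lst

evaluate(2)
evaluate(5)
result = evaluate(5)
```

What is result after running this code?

Step 1: Mutable default argument gotcha! The list [] is created once.
Step 2: Each call appends to the SAME list: [2], [2, 5], [2, 5, 5].
Step 3: result = [2, 5, 5]

The answer is [2, 5, 5].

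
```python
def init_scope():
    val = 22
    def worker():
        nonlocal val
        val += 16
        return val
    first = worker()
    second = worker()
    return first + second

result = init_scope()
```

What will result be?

Step 1: val starts at 22.
Step 2: First call: val = 22 + 16 = 38, returns 38.
Step 3: Second call: val = 38 + 16 = 54, returns 54.
Step 4: result = 38 + 54 = 92

The answer is 92.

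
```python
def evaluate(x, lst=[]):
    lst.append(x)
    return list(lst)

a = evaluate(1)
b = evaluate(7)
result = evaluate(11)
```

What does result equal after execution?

Step 1: Default list is shared. list() creates copies for return values.
Step 2: Internal list grows: [1] -> [1, 7] -> [1, 7, 11].
Step 3: result = [1, 7, 11]

The answer is [1, 7, 11].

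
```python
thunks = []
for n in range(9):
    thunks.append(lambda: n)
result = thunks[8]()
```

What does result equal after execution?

Step 1: The loop creates 9 lambdas, all referencing the same variable n.
Step 2: After the loop, n = 8 (final value).
Step 3: thunks[8]() looks up n at call time and finds 8. This is the late binding gotcha. result = 8

The answer is 8.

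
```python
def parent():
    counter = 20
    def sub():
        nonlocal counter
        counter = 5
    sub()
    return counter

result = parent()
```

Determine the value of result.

Step 1: parent() sets counter = 20.
Step 2: sub() uses nonlocal to reassign counter = 5.
Step 3: result = 5

The answer is 5.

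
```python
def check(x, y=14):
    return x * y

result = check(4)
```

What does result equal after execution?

Step 1: check(4) uses default y = 14.
Step 2: Returns 4 * 14 = 56.
Step 3: result = 56

The answer is 56.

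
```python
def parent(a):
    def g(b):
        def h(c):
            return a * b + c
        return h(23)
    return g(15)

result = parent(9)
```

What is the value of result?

Step 1: a = 9, b = 15, c = 23.
Step 2: h() computes a * b + c = 9 * 15 + 23 = 158.
Step 3: result = 158

The answer is 158.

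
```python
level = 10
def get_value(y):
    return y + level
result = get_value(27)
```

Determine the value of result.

Step 1: level = 10 is defined globally.
Step 2: get_value(27) uses parameter y = 27 and looks up level from global scope = 10.
Step 3: result = 27 + 10 = 37

The answer is 37.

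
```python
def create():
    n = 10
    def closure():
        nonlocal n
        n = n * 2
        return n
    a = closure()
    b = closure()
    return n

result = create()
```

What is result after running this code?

Step 1: n starts at 10.
Step 2: First closure(): n = 10 * 2 = 20.
Step 3: Second closure(): n = 20 * 2 = 40.
Step 4: result = 40

The answer is 40.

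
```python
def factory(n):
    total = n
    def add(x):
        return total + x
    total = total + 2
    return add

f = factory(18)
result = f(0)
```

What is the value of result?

Step 1: factory(18) sets total = 18, then total = 18 + 2 = 20.
Step 2: Closures capture by reference, so add sees total = 20.
Step 3: f(0) returns 20 + 0 = 20

The answer is 20.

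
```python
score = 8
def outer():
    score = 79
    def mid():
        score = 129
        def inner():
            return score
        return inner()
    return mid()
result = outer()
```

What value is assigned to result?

Step 1: Three levels of shadowing: global 8, outer 79, mid 129.
Step 2: inner() finds score = 129 in enclosing mid() scope.
Step 3: result = 129

The answer is 129.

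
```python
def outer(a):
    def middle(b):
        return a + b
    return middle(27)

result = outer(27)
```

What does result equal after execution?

Step 1: outer(27) passes a = 27.
Step 2: middle(27) has b = 27, reads a = 27 from enclosing.
Step 3: result = 27 + 27 = 54

The answer is 54.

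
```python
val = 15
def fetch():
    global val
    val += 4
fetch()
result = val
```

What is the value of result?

Step 1: val = 15 globally.
Step 2: fetch() modifies global val: val += 4 = 19.
Step 3: result = 19

The answer is 19.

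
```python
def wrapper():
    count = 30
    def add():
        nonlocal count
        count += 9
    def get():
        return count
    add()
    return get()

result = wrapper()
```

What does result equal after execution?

Step 1: count = 30. add() modifies it via nonlocal, get() reads it.
Step 2: add() makes count = 30 + 9 = 39.
Step 3: get() returns 39. result = 39

The answer is 39.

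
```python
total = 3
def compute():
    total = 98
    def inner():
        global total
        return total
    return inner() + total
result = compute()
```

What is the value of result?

Step 1: Global total = 3. compute() shadows with local total = 98.
Step 2: inner() uses global keyword, so inner() returns global total = 3.
Step 3: compute() returns 3 + 98 = 101

The answer is 101.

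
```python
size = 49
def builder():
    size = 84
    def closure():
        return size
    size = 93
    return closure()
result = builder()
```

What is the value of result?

Step 1: builder() sets size = 84, then later size = 93.
Step 2: closure() is called after size is reassigned to 93. Closures capture variables by reference, not by value.
Step 3: result = 93

The answer is 93.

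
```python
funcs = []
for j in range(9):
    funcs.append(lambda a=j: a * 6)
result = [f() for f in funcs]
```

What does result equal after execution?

Step 1: Default arg a=j captures j at each iteration.
Step 2: funcs[k] has a defaulting to k, returns k * 6.
Step 3: result = [0, 6, 12, 18, 24, 30, 36, 42, 48]

The answer is [0, 6, 12, 18, 24, 30, 36, 42, 48].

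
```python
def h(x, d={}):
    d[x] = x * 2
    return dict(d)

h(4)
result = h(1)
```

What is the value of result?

Step 1: Mutable default dict is shared across calls.
Step 2: First call adds 4: 8. Second call adds 1: 2.
Step 3: result = {4: 8, 1: 2}

The answer is {4: 8, 1: 2}.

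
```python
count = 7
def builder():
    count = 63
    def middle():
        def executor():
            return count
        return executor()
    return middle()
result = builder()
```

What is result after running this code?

Step 1: builder() defines count = 63. middle() and executor() have no local count.
Step 2: executor() checks local (none), enclosing middle() (none), enclosing builder() and finds count = 63.
Step 3: result = 63

The answer is 63.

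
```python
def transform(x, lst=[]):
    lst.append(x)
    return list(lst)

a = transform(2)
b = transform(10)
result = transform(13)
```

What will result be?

Step 1: Default list is shared. list() creates copies for return values.
Step 2: Internal list grows: [2] -> [2, 10] -> [2, 10, 13].
Step 3: result = [2, 10, 13]

The answer is [2, 10, 13].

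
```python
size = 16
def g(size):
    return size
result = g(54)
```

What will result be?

Step 1: Global size = 16.
Step 2: g(54) takes parameter size = 54, which shadows the global.
Step 3: result = 54

The answer is 54.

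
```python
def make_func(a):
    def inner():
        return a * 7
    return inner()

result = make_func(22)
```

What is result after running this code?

Step 1: make_func(22) binds parameter a = 22.
Step 2: inner() accesses a = 22 from enclosing scope.
Step 3: result = 22 * 7 = 154

The answer is 154.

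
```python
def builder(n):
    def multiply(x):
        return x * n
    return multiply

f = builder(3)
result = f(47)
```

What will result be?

Step 1: builder(3) returns multiply closure with n = 3.
Step 2: f(47) computes 47 * 3 = 141.
Step 3: result = 141

The answer is 141.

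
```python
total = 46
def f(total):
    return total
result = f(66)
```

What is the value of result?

Step 1: Global total = 46.
Step 2: f(66) takes parameter total = 66, which shadows the global.
Step 3: result = 66

The answer is 66.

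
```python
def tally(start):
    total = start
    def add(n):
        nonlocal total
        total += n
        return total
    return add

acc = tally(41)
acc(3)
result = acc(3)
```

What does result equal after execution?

Step 1: tally(41) creates closure with total = 41.
Step 2: First acc(3): total = 41 + 3 = 44.
Step 3: Second acc(3): total = 44 + 3 = 47. result = 47

The answer is 47.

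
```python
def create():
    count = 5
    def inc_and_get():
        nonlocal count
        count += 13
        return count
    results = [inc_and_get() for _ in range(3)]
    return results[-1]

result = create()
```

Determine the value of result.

Step 1: count = 5.
Step 2: Three calls to inc_and_get(), each adding 13.
Step 3: Last value = 5 + 13 * 3 = 44

The answer is 44.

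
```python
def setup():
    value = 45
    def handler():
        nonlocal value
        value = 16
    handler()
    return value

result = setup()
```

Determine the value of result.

Step 1: setup() sets value = 45.
Step 2: handler() uses nonlocal to reassign value = 16.
Step 3: result = 16

The answer is 16.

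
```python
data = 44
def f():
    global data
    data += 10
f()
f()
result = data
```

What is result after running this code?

Step 1: data = 44.
Step 2: First f(): data = 44 + 10 = 54.
Step 3: Second f(): data = 54 + 10 = 64. result = 64

The answer is 64.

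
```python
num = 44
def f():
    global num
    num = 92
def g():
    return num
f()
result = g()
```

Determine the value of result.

Step 1: num = 44.
Step 2: f() sets global num = 92.
Step 3: g() reads global num = 92. result = 92

The answer is 92.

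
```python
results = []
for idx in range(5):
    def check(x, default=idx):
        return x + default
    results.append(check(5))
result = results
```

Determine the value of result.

Step 1: Default argument default=idx is evaluated at function definition time.
Step 2: Each iteration creates check with default = current idx value.
Step 3: check(5) returns 5 + default. results = [5, 6, 7, 8, 9]

The answer is [5, 6, 7, 8, 9].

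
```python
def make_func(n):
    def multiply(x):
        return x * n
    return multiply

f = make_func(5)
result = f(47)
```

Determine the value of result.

Step 1: make_func(5) returns multiply closure with n = 5.
Step 2: f(47) computes 47 * 5 = 235.
Step 3: result = 235

The answer is 235.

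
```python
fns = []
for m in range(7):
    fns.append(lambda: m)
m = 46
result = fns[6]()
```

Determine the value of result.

Step 1: Lambdas capture the variable m by reference, not by value.
Step 2: After the loop, m is reassigned to 46.
Step 3: fns[6]() looks up the current m = 46. result = 46

The answer is 46.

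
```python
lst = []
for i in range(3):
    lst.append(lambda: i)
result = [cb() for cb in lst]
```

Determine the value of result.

Step 1: All 3 lambdas share the same variable i.
Step 2: After the loop, i = 2.
Step 3: Each call returns 2. result = [2, 2, 2]

The answer is [2, 2, 2].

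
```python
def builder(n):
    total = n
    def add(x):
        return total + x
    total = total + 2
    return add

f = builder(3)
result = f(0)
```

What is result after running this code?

Step 1: builder(3) sets total = 3, then total = 3 + 2 = 5.
Step 2: Closures capture by reference, so add sees total = 5.
Step 3: f(0) returns 5 + 0 = 5

The answer is 5.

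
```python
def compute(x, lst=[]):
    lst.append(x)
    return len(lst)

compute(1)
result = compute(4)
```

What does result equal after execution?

Step 1: Mutable default list persists between calls.
Step 2: First call: lst = [1], len = 1. Second call: lst = [1, 4], len = 2.
Step 3: result = 2

The answer is 2.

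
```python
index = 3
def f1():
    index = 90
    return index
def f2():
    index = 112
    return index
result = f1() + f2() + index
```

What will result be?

Step 1: Each function shadows global index with its own local.
Step 2: f1() returns 90, f2() returns 112.
Step 3: Global index = 3 is unchanged. result = 90 + 112 + 3 = 205

The answer is 205.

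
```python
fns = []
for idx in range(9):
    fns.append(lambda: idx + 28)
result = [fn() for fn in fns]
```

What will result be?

Step 1: All lambdas capture idx by reference. After the loop, idx = 8.
Step 2: Each call returns 8 + 28 = 36.
Step 3: result = [36, 36, 36, 36, 36, 36, 36, 36, 36]

The answer is [36, 36, 36, 36, 36, 36, 36, 36, 36].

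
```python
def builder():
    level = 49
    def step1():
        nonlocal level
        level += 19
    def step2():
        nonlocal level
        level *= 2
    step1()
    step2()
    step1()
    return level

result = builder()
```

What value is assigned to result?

Step 1: level = 49.
Step 2: step1(): level = 49 + 19 = 68.
Step 3: step2(): level = 68 * 2 = 136.
Step 4: step1(): level = 136 + 19 = 155. result = 155

The answer is 155.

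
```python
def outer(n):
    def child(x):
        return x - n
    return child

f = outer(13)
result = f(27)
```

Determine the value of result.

Step 1: outer(13) creates a closure capturing n = 13.
Step 2: f(27) computes 27 - 13 = 14.
Step 3: result = 14

The answer is 14.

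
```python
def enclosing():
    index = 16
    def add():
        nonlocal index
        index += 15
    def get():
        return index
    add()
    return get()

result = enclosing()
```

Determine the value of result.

Step 1: index = 16. add() modifies it via nonlocal, get() reads it.
Step 2: add() makes index = 16 + 15 = 31.
Step 3: get() returns 31. result = 31

The answer is 31.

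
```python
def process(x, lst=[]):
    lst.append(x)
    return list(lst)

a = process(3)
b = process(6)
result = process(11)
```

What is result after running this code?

Step 1: Default list is shared. list() creates copies for return values.
Step 2: Internal list grows: [3] -> [3, 6] -> [3, 6, 11].
Step 3: result = [3, 6, 11]

The answer is [3, 6, 11].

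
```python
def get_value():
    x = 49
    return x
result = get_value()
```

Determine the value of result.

Step 1: get_value() defines x = 49 in its local scope.
Step 2: return x finds the local variable x = 49.
Step 3: result = 49

The answer is 49.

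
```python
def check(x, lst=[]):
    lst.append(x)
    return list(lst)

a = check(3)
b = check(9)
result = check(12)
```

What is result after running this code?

Step 1: Default list is shared. list() creates copies for return values.
Step 2: Internal list grows: [3] -> [3, 9] -> [3, 9, 12].
Step 3: result = [3, 9, 12]

The answer is [3, 9, 12].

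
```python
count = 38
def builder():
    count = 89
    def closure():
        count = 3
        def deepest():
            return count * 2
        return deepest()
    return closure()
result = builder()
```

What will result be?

Step 1: deepest() looks up count through LEGB: not local, finds count = 3 in enclosing closure().
Step 2: Returns 3 * 2 = 6.
Step 3: result = 6

The answer is 6.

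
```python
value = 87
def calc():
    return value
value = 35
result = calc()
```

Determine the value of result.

Step 1: value is first set to 87, then reassigned to 35.
Step 2: calc() is called after the reassignment, so it looks up the current global value = 35.
Step 3: result = 35

The answer is 35.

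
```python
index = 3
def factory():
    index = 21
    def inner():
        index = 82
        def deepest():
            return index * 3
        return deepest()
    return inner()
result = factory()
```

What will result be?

Step 1: deepest() looks up index through LEGB: not local, finds index = 82 in enclosing inner().
Step 2: Returns 82 * 3 = 246.
Step 3: result = 246

The answer is 246.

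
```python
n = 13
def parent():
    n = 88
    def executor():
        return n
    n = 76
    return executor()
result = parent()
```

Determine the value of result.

Step 1: parent() sets n = 88, then later n = 76.
Step 2: executor() is called after n is reassigned to 76. Closures capture variables by reference, not by value.
Step 3: result = 76

The answer is 76.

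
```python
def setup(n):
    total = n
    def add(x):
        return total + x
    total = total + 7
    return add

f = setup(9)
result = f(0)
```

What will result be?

Step 1: setup(9) sets total = 9, then total = 9 + 7 = 16.
Step 2: Closures capture by reference, so add sees total = 16.
Step 3: f(0) returns 16 + 0 = 16

The answer is 16.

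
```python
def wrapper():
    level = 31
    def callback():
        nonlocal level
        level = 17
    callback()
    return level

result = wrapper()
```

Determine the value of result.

Step 1: wrapper() sets level = 31.
Step 2: callback() uses nonlocal to reassign level = 17.
Step 3: result = 17

The answer is 17.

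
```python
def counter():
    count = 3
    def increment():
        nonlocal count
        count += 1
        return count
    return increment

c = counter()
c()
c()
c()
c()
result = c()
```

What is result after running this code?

Step 1: counter() creates closure with count = 3.
Step 2: Each c() call increments count via nonlocal. After 5 calls: 3 + 5 = 8.
Step 3: result = 8

The answer is 8.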